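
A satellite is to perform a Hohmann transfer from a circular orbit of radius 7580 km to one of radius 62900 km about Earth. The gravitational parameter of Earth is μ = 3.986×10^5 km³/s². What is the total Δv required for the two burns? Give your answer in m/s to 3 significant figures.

The Hohmann ellipse has a_t = (r₁ + r₂)/2 = 35240 km.
Circular speed at r₁: v₁ = √(μ/r₁) = √(3.986×10^5/7580) = 7.2516 km/s.
Transfer-orbit speed at r₁ (vis-viva): v_p = √[μ(2/r₁ − 1/a_t)] = 9.6882 km/s.
First burn Δv₁ = |v_p − v₁| = 2.4366 km/s.
At r₂, v₂ = √(μ/r₂) = 2.5173 km/s.
Transfer-orbit speed at r₂: v_a = √[μ(2/r₂ − 1/a_t)] = 1.1675 km/s.
Second burn Δv₂ = |v₂ − v_a| = 1.3498 km/s.
Δv = Δv₁ + Δv₂ = 2.4366 + 1.3498 = 3.786 km/s.

Δv = 3790 m/s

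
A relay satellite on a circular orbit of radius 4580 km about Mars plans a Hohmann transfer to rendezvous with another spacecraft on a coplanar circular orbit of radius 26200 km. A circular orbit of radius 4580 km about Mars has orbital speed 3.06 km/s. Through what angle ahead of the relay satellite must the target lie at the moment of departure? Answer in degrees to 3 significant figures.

From the circular-orbit relation v² = μ/r at r = 4580 km: μ = v²r = (3.06)² × 4580 = 42885.3 km³/s².
Transfer-ellipse semi-major axis a_t = (r₁ + r₂)/2 = (4580 + 26200)/2 = 15390 km.
Transfer time t = π√(a_t³/μ) = 28963.7 s.
Target angular speed ω₂ = √(μ/r₂³) = 4.88317×10^-5 rad/s.
Angle swept by the target during transfer: ω₂·t = 1.41435 rad = 81.04°.
Arrival is 180° from departure on the ellipse, so φ = 180° − 81.04° = 99.0°.

φ = 99.0°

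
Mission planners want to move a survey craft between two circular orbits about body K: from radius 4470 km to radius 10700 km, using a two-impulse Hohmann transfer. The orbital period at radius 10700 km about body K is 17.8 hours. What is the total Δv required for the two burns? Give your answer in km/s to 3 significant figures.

Δv = 0.548 km/s

From Kepler's third law T² = 4π²r³/μ at r = 10700 km, T = 17.8 hours = 17.8 × 3600 s = 64080 s: μ = 4π²r³/T² = 11777.9 km³/s².
Semi-major axis of the transfer orbit: a_t = (4470 + 10700)/2 = 7585 km.
At r₁ the circular-orbit speed is v₁ = √(μ/r₁) = 1.62323 km/s.
Transfer-orbit speed at r₁ (vis-viva): v_p = √[μ(2/r₁ − 1/a_t)] = 1.92794 km/s.
First burn Δv₁ = |v_p − v₁| = 0.30471 km/s.
Circular speed at r₂: v₂ = √(μ/r₂) = 1.04916 km/s.
Transfer-orbit speed at r₂: v_a = √[μ(2/r₂ − 1/a_t)] = 0.805410 km/s.
Second burn Δv₂ = |v₂ − v_a| = 0.24375 km/s.
Total Δv = Δv₁ + Δv₂ = 0.5485 km/s.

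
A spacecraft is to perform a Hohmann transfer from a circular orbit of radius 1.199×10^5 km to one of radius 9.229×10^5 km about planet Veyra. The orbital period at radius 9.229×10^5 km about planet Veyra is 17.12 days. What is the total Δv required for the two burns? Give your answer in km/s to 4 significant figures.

Δv = 5.634 km/s

From Kepler's third law T² = 4π²r³/μ at r = 9.229×10^5 km, T = 17.12 days = 17.12 × 86400 s = 1.479168×10^6 s: μ = 4π²r³/T² = 1.41837×10^7 km³/s².
Transfer-ellipse semi-major axis a_t = (r₁ + r₂)/2 = (1.199×10^5 + 9.229×10^5)/2 = 5.214×10^5 km.
At r₁ the circular-orbit speed is v₁ = √(μ/r₁) = 10.876 km/s.
Transfer-orbit speed at r₁ (vis-viva equation): v_p = √[μ(2/r₁ − 1/a_t)] = 14.470 km/s.
First burn Δv₁ = |v_p − v₁| = 3.594 km/s.
At r₂, v₂ = √(μ/r₂) = 3.920 km/s.
Transfer-orbit speed at r₂: v_a = √[μ(2/r₂ − 1/a_t)] = 1.880 km/s.
Second burn Δv₂ = |v₂ − v_a| = 2.040 km/s.
Total Δv = Δv₁ + Δv₂ = 5.634 km/s.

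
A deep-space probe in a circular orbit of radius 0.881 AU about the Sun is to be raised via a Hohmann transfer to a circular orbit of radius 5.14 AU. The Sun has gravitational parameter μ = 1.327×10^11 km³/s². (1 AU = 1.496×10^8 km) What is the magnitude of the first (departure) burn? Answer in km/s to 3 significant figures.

In km: r₁ = 0.881 × 1.496×10^8 = 1.317976×10^8 km; r₂ = 5.14 × 1.496×10^8 = 7.68944×10^8 km.
Transfer-ellipse semi-major axis a_t = (r₁ + r₂)/2 = (1.317976×10^8 + 7.68944×10^8)/2 = 4.503708×10^8 km.
On the circular orbit at r = 1.317976×10^8 km, v_c = √(μ/r) = 31.73085 km/s.
Vis-viva on the transfer ellipse at r = 1.317976×10^8 km gives v_t = √[μ(2/r − 1/a_t)] = 41.46140 km/s.
Δv₁ = |v_t − v_c| = |41.46140 − 31.73085| = 9.731 km/s.

Δv₁ = 9.73 km/s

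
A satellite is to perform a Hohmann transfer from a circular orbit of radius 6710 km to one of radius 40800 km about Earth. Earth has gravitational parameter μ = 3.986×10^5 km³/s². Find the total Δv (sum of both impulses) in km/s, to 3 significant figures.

Δv = 3.86 km/s

Transfer-ellipse semi-major axis a_t = (r₁ + r₂)/2 = (6710 + 40800)/2 = 23755 km.
Circular speed at r₁: v₁ = √(μ/r₁) = √(3.986×10^5/6710) = 7.7074 km/s.
On the transfer ellipse at r₁, vis-viva gives v_p = √[μ(2/r₁ − 1/a_t)] = 10.101 km/s.
First burn Δv₁ = |v_p − v₁| = 2.394 km/s.
Circular speed at r₂: v₂ = √(μ/r₂) = 3.1256 km/s.
Transfer-orbit speed at r₂: v_a = √[μ(2/r₂ − 1/a_t)] = 1.6612 km/s.
Second burn Δv₂ = |v₂ − v_a| = 1.464 km/s.
Total Δv = Δv₁ + Δv₂ = 3.858 km/s.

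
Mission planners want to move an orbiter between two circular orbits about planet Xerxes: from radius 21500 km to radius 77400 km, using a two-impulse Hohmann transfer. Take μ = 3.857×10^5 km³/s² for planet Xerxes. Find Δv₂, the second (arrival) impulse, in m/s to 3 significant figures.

Δv₂ = 760 m/s

The Hohmann ellipse has a_t = (r₁ + r₂)/2 = 49450 km.
Circular speed at r = 77400 km: v_c = √(μ/r) = 2.2323 km/s.
Vis-viva on the transfer ellipse at r = 77400 km gives v_t = √[μ(2/r − 1/a_t)] = 1.4719 km/s.
Δv₂ = |v_t − v_c| = |1.4719 − 2.2323| = 0.7604 km/s.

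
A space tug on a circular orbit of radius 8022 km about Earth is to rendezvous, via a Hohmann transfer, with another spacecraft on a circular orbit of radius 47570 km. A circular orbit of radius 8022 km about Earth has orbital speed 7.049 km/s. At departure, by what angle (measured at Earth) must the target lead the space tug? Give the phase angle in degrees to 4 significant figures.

φ = 99.60°

From the circular-orbit relation v² = μ/r at r = 8022 km: μ = v²r = (7.049)² × 8022 = 3.98600×10^5 km³/s².
Transfer-ellipse semi-major axis a_t = (r₁ + r₂)/2 = (8022 + 47570)/2 = 27796 km.
The half-period of the transfer ellipse is t = π√(a_t³/μ) = 23060 s.
The target's mean motion on its circular orbit is ω₂ = √(μ/r₂³) = 6.085×10^-5 rad/s.
Angle swept by the target during transfer: ω₂·t = 1.4032 rad = 80.40°.
Arrival is 180° from departure on the ellipse, so φ = 180° − 80.40° = 99.60°.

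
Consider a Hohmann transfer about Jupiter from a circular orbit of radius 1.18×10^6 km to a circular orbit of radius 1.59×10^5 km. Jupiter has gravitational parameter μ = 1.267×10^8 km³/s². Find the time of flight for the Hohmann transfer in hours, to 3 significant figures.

t = 42.5 hours

The Hohmann ellipse has a_t = (r₁ + r₂)/2 = 6.695×10^5 km.
Transfer time t = π√(a_t³/μ) = π√((6.695×10^5)³ / 1.267×10^8) = 1.529×10^5 s.
Converting: 1.529×10^5 s ÷ 3600 s/hour = 42.5 hours.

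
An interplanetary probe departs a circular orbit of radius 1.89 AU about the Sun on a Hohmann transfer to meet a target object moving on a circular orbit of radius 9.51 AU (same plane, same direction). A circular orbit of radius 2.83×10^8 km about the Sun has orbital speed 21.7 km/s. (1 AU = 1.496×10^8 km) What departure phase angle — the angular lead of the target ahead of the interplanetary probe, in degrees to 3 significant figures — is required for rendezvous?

From the circular-orbit relation v² = μ/r at r = 2.83×10^8 km: μ = v²r = (21.7)² × 2.83×10^8 = 1.33262×10^11 km³/s².
In km: r₁ = 1.89 × 1.496×10^8 = 2.82744×10^8 km; r₂ = 9.51 × 1.496×10^8 = 1.422696×10^9 km.
Transfer-ellipse semi-major axis a_t = (r₁ + r₂)/2 = (2.82744×10^8 + 1.422696×10^9)/2 = 8.5272×10^8 km.
Transfer time t = π√(a_t³/μ) = 2.142923×10^8 s.
The target's mean motion on its circular orbit is ω₂ = √(μ/r₂³) = 6.802754×10^-9 rad/s.
Angle swept by the target during transfer: ω₂·t = 1.45778 rad = 83.52°.
Arrival is 180° from departure on the ellipse, so φ = 180° − 83.52° = 96.5°.

φ = 96.5°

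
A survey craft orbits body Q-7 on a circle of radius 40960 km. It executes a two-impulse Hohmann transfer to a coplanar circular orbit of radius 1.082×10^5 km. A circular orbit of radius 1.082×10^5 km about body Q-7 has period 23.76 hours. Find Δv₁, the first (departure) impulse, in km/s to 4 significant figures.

From Kepler's third law T² = 4π²r³/μ at r = 1.082×10^5 km, T = 23.76 hours = 23.76 × 3600 s = 85536 s: μ = 4π²r³/T² = 6.83508×10^6 km³/s².
Semi-major axis of the transfer orbit: a_t = (40960 + 1.082×10^5)/2 = 74580 km.
Circular speed at r = 40960 km: v_c = √(μ/r) = 12.9179 km/s.
Vis-viva on the transfer ellipse at r = 40960 km gives v_t = √[μ(2/r − 1/a_t)] = 15.5595 km/s.
Δv₁ = |v_t − v_c| = |15.5595 − 12.9179| = 2.642 km/s.

Δv₁ = 2.642 km/s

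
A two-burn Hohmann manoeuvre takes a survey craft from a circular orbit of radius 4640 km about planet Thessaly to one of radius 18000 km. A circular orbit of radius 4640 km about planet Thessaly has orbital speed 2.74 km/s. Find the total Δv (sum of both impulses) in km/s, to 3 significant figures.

From the circular-orbit relation v² = μ/r at r = 4640 km: μ = v²r = (2.74)² × 4640 = 34835.3 km³/s².
Semi-major axis of the transfer orbit: a_t = (4640 + 18000)/2 = 11320 km.
At r₁ the circular-orbit speed is v₁ = √(μ/r₁) = 2.7400 km/s.
Transfer-orbit speed at r₁ (vis-viva equation): v_p = √[μ(2/r₁ − 1/a_t)] = 3.4551 km/s.
First burn Δv₁ = |v_p − v₁| = 0.7151 km/s.
Circular speed at r₂: v₂ = √(μ/r₂) = 1.39115 km/s.
Transfer-orbit speed at r₂: v_a = √[μ(2/r₂ − 1/a_t)] = 0.890654 km/s.
Second burn Δv₂ = |v₂ − v_a| = 0.5005 km/s.
Total Δv = Δv₁ + Δv₂ = 1.216 km/s.

Δv = 1.22 km/s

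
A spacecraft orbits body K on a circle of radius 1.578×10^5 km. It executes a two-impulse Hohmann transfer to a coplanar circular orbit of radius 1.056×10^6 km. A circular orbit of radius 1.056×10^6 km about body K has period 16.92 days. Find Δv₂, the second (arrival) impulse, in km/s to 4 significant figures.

From Kepler's third law T² = 4π²r³/μ at r = 1.056×10^6 km, T = 16.92 days = 16.92 × 86400 s = 1.461888×10^6 s: μ = 4π²r³/T² = 2.17532×10^7 km³/s².
Transfer-ellipse semi-major axis a_t = (r₁ + r₂)/2 = (1.578×10^5 + 1.056×10^6)/2 = 6.069×10^5 km.
Circular speed at r = 1.056×10^6 km: v_c = √(μ/r) = 4.5387 km/s.
Transfer-orbit speed at the same r (vis-viva, a = a_t): v_t = √[μ(2/r − 1/a_t)] = 2.3143 km/s.
Δv₂ = |v_t − v_c| = |2.3143 − 4.5387| = 2.224 km/s.

Δv₂ = 2.224 km/s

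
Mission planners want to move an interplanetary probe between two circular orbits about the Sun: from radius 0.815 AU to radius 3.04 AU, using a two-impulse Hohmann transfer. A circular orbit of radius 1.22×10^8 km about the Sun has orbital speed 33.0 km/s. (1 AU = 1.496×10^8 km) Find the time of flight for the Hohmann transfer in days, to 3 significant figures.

t = 488 days

From the circular-orbit relation v² = μ/r at r = 1.22×10^8 km: μ = v²r = (33.0)² × 1.22×10^8 = 1.32858×10^11 km³/s².
In km: r₁ = 0.815 × 1.496×10^8 = 1.21924×10^8 km; r₂ = 3.04 × 1.496×10^8 = 4.54784×10^8 km.
Transfer-ellipse semi-major axis a_t = (r₁ + r₂)/2 = (1.21924×10^8 + 4.54784×10^8)/2 = 2.88354×10^8 km.
Half the transfer-orbit period gives t = π√(a_t³/μ) = 4.220×10^7 s.
Converting: 4.220×10^7 s ÷ 86400 s/day = 488 days.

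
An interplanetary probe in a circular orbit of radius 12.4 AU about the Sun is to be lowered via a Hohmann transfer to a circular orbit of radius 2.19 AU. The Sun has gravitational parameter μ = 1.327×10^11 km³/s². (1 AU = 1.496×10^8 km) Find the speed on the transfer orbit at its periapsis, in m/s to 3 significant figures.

v = 26200 m/s

In km: r₁ = 12.4 × 1.496×10^8 = 1.85504×10^9 km; r₂ = 2.19 × 1.496×10^8 = 3.27624×10^8 km.
Transfer-ellipse semi-major axis a_t = (r₁ + r₂)/2 = (1.85504×10^9 + 3.27624×10^8)/2 = 1.091332×10^9 km.
At periapsis, r = 3.27624×10^8 km.
Vis-viva: v = √[μ(2/r − 1/a_t)] = √[1.327×10^11 × (2/3.27624×10^8 − 1/1.091332×10^9)] = 26.24 km/s.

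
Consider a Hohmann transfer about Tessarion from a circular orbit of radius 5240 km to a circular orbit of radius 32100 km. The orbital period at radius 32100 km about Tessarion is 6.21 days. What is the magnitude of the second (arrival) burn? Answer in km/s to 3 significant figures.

From Kepler's third law T² = 4π²r³/μ at r = 32100 km, T = 6.21 days = 6.21 × 86400 s = 5.36544×10^5 s: μ = 4π²r³/T² = 4535.91 km³/s².
The Hohmann ellipse has a_t = (r₁ + r₂)/2 = 18670 km.
On the circular orbit at r = 32100 km, v_c = √(μ/r) = 0.3759 km/s.
Vis-viva on the transfer ellipse at r = 32100 km gives v_t = √[μ(2/r − 1/a_t)] = 0.1991 km/s.
Δv₂ = |v_t − v_c| = |0.1991 − 0.3759| = 0.1768 km/s.

Δv₂ = 0.177 km/s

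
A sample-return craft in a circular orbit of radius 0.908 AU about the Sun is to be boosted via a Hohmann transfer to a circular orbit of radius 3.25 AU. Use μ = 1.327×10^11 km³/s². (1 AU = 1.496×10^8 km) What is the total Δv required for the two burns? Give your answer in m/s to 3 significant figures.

In km: r₁ = 0.908 × 1.496×10^8 = 1.358368×10^8 km; r₂ = 3.25 × 1.496×10^8 = 4.862×10^8 km.
The Hohmann ellipse has a_t = (r₁ + r₂)/2 = 3.110184×10^8 km.
At r₁ the circular-orbit speed is v₁ = √(μ/r₁) = 31.256 km/s.
On the transfer ellipse at r₁, vis-viva equation gives v_p = √[μ(2/r₁ − 1/a_t)] = 39.079 km/s.
First burn Δv₁ = |v_p − v₁| = 7.823 km/s.
At r₂, v₂ = √(μ/r₂) = 16.521 km/s.
Transfer-orbit speed at r₂: v_a = √[μ(2/r₂ − 1/a_t)] = 10.918 km/s.
Second burn Δv₂ = |v₂ − v_a| = 5.603 km/s.
Total Δv = Δv₁ + Δv₂ = 13.43 km/s.

Δv = 13400 m/s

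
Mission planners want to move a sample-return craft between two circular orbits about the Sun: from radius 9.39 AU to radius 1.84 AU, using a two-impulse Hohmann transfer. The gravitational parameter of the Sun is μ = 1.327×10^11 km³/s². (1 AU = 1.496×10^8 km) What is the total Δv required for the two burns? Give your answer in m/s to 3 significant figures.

In km: r₁ = 9.39 × 1.496×10^8 = 1.404744×10^9 km; r₂ = 1.84 × 1.496×10^8 = 2.75264×10^8 km.
Semi-major axis of the transfer orbit: a_t = (1.404744×10^9 + 2.75264×10^8)/2 = 8.40004×10^8 km.
Circular speed at r₁: v₁ = √(μ/r₁) = √(1.327×10^11/1.404744×10^9) = 9.71934 km/s.
Transfer-orbit speed at r₁ (vis-viva equation): v_a = √[μ(2/r₁ − 1/a_t)] = 5.56379 km/s.
First burn Δv₁ = |v_a − v₁| = 4.156 km/s.
Circular speed at r₂: v₂ = √(μ/r₂) = 21.956 km/s.
Transfer-orbit speed at r₂: v_p = √[μ(2/r₂ − 1/a_t)] = 28.393 km/s.
Second burn Δv₂ = |v₂ − v_p| = 6.437 km/s.
Δv = Δv₁ + Δv₂ = 4.156 + 6.437 = 10.59 km/s.

Δv = 10600 m/s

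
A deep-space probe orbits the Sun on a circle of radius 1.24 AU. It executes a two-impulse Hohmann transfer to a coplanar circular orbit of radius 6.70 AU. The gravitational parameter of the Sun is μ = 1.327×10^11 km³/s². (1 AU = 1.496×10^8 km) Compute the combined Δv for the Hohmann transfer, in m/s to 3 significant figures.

Δv = 13100 m/s

In km: r₁ = 1.24 × 1.496×10^8 = 1.85504×10^8 km; r₂ = 6.70 × 1.496×10^8 = 1.00232×10^9 km.
Semi-major axis of the transfer orbit: a_t = (1.85504×10^8 + 1.00232×10^9)/2 = 5.93912×10^8 km.
Circular speed at r₁: v₁ = √(μ/r₁) = √(1.327×10^11/1.85504×10^8) = 26.75 km/s.
On the transfer ellipse at r₁, vis-viva equation gives v_p = √[μ(2/r₁ − 1/a_t)] = 34.75 km/s.
First burn Δv₁ = |v_p − v₁| = 8.000 km/s.
Circular speed at r₂: v₂ = √(μ/r₂) = 11.5062 km/s.
Transfer-orbit speed at r₂: v_a = √[μ(2/r₂ − 1/a_t)] = 6.43055 km/s.
Second burn Δv₂ = |v₂ − v_a| = 5.076 km/s.
Δv = Δv₁ + Δv₂ = 8.000 + 5.076 = 13.08 km/s.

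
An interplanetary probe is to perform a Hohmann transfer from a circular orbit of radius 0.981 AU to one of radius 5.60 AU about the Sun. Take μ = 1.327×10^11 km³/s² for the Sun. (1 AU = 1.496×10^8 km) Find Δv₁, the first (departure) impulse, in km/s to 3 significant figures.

In km: r₁ = 0.981 × 1.496×10^8 = 1.467576×10^8 km; r₂ = 5.60 × 1.496×10^8 = 8.3776×10^8 km.
The Hohmann ellipse has a_t = (r₁ + r₂)/2 = 4.922588×10^8 km.
On the circular orbit at r = 1.467576×10^8 km, v_c = √(μ/r) = 30.070 km/s.
Vis-viva on the transfer ellipse at r = 1.467576×10^8 km gives v_t = √[μ(2/r − 1/a_t)] = 39.228 km/s.
Δv₁ = |v_t − v_c| = |39.228 − 30.070| = 9.158 km/s.

Δv₁ = 9.16 km/s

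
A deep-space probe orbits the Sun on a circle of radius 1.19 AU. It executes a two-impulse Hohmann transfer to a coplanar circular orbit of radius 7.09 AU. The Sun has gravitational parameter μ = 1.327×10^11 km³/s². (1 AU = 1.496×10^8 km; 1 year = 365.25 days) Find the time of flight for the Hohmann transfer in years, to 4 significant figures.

t = 4.212 years

In km: r₁ = 1.19 × 1.496×10^8 = 1.78024×10^8 km; r₂ = 7.09 × 1.496×10^8 = 1.060664×10^9 km.
Semi-major axis of the transfer orbit: a_t = (1.78024×10^8 + 1.060664×10^9)/2 = 6.19344×10^8 km.
By Kepler's third law the transfer-orbit period is T = 2π√(a_t³/μ), so t = T/2 = 1.3293×10^8 s.
Converting: 1.3293×10^8 s ÷ 3.15576×10^7 s/year (365.25 × 86400) = 4.212 years.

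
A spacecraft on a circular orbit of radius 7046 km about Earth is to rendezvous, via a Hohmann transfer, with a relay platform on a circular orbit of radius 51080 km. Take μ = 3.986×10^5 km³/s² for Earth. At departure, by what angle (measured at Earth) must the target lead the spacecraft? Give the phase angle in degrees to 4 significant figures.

φ = 102.7°

Transfer-ellipse semi-major axis a_t = (r₁ + r₂)/2 = (7046 + 51080)/2 = 29063 km.
The half-period of the transfer ellipse is t = π√(a_t³/μ) = 24654.3 s.
The target's mean motion on its circular orbit is ω₂ = √(μ/r₂³) = 5.46880×10^-5 rad/s.
Angle swept by the target during transfer: ω₂·t = 1.34829 rad = 77.251°.
The spacecraft traverses 180° on the transfer ellipse, so the target must lead by 180° − 77.251° = 102.7°.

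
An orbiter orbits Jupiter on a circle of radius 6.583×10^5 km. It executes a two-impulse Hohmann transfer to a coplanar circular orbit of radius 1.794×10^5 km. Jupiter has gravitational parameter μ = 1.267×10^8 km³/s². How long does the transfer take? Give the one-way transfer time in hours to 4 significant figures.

t = 21.02 hours

Transfer-ellipse semi-major axis a_t = (r₁ + r₂)/2 = (6.583×10^5 + 1.794×10^5)/2 = 4.1885×10^5 km.
By Kepler's third law the transfer-orbit period is T = 2π√(a_t³/μ), so t = T/2 = 75660 s.
Converting: 75660 s ÷ 3600 s/hour = 21.02 hours.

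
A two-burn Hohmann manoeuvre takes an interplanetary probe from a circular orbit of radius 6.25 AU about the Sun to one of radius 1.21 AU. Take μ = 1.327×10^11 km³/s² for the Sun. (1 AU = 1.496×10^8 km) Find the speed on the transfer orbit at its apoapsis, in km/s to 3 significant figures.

In km: r₁ = 6.25 × 1.496×10^8 = 9.350×10^8 km; r₂ = 1.21 × 1.496×10^8 = 1.81016×10^8 km.
Transfer-ellipse semi-major axis a_t = (r₁ + r₂)/2 = (9.350×10^8 + 1.81016×10^8)/2 = 5.58008×10^8 km.
At apoapsis, r = 9.350×10^8 km.
Vis-viva: v = √[μ(2/r − 1/a_t)] = √[1.327×10^11 × (2/9.350×10^8 − 1/5.58008×10^8)] = 6.785 km/s.

v = 6.79 km/s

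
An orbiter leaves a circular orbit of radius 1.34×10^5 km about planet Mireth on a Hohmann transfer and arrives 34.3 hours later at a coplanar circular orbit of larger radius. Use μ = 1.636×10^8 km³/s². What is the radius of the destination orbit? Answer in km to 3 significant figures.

Transfer time t = 34.3 hours = 1.2348×10^5 s, and t = π√(a_t³/μ).
So a_t = (μ t²/π²)^(1/3) = (1.636×10^8 × (1.2348×10^5)² / π²)^(1/3) = 6.3225×10^5 km.
Since a_t = (r₁ + r₂)/2, r₂ = 2a_t − r₁ = 2×6.3225×10^5 − 1.340×10^5 = 1.1305×10^6 km.

r₂ = 1.13×10^6 km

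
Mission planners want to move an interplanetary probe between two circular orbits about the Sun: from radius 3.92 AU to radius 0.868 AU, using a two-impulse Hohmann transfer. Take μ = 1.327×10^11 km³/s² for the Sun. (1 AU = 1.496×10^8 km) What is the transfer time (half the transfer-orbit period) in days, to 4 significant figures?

t = 676.5 days

In km: r₁ = 3.92 × 1.496×10^8 = 5.86432×10^8 km; r₂ = 0.868 × 1.496×10^8 = 1.298528×10^8 km.
The Hohmann ellipse has a_t = (r₁ + r₂)/2 = 3.581424×10^8 km.
Transfer time t = π√(a_t³/μ) = π√((3.581424×10^8)³ / 1.327×10^11) = 5.845×10^7 s.
Converting: 5.845×10^7 s ÷ 86400 s/day = 676.5 days.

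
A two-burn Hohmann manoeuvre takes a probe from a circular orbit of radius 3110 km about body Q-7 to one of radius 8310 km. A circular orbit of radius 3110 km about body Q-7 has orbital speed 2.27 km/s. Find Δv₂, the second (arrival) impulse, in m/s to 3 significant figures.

Δv₂ = 364 m/s

From the circular-orbit relation v² = μ/r at r = 3110 km: μ = v²r = (2.27)² × 3110 = 16025.5 km³/s².
Transfer-ellipse semi-major axis a_t = (r₁ + r₂)/2 = (3110 + 8310)/2 = 5710 km.
Circular speed at r = 8310 km: v_c = √(μ/r) = 1.3887 km/s.
Transfer-orbit speed at the same r (vis-viva, a = a_t): v_t = √[μ(2/r − 1/a_t)] = 1.0249 km/s.
Δv₂ = |v_t − v_c| = |1.0249 − 1.3887| = 0.3638 km/s.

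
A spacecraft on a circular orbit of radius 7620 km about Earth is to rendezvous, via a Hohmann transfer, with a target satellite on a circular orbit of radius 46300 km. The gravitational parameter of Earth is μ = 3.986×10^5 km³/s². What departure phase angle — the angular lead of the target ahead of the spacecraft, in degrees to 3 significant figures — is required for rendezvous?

φ = 100°

The Hohmann ellipse has a_t = (r₁ + r₂)/2 = 26960 km.
The half-period of the transfer ellipse is t = π√(a_t³/μ) = 22030 s.
Target angular speed ω₂ = √(μ/r₂³) = 6.337×10^-5 rad/s.
Angle swept by the target during transfer: ω₂·t = 1.396 rad = 79.98°.
Arrival is 180° from departure on the ellipse, so φ = 180° − 79.98° = 100°.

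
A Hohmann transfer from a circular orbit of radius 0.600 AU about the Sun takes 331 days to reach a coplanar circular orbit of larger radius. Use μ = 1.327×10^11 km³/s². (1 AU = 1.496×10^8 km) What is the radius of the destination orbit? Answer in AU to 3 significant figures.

In km: r₁ = 0.600 × 1.496×10^8 = 8.976×10^7 km.
Transfer time t = 331 days = 2.85984×10^7 s, and t = π√(a_t³/μ).
So a_t = (μ t²/π²)^(1/3) = (1.327×10^11 × (2.85984×10^7)² / π²)^(1/3) = 2.2237×10^8 km.
Since a_t = (r₁ + r₂)/2, r₂ = 2a_t − r₁ = 2×2.2237×10^8 − 8.976×10^7 = 3.5498×10^8 km.
In AU: r₂ = 3.5498×10^8 / 1.496×10^8 = 2.37 AU.

r₂ = 2.37 AU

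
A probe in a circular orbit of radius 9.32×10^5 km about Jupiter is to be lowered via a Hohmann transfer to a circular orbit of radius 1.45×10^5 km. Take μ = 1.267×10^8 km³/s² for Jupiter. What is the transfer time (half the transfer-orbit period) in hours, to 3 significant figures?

t = 30.6 hours

Semi-major axis of the transfer orbit: a_t = (9.320×10^5 + 1.450×10^5)/2 = 5.385×10^5 km.
Transfer time t = π√(a_t³/μ) = π√((5.385×10^5)³ / 1.267×10^8) = 1.103×10^5 s.
Converting: 1.103×10^5 s ÷ 3600 s/hour = 30.6 hours.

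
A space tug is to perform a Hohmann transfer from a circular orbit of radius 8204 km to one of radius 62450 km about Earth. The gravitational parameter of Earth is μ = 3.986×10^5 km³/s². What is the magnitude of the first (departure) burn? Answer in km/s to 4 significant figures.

Δv₁ = 2.297 km/s

Semi-major axis of the transfer orbit: a_t = (8204 + 62450)/2 = 35327 km.
Circular speed at r = 8204 km: v_c = √(μ/r) = 6.9704 km/s.
Transfer-orbit speed at the same r (vis-viva, a = a_t): v_t = √[μ(2/r − 1/a_t)] = 9.2676 km/s.
Δv₁ = |v_t − v_c| = |9.2676 − 6.9704| = 2.297 km/s.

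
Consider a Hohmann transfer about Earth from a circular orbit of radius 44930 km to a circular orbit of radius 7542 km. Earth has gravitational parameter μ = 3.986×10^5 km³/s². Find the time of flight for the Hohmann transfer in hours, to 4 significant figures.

t = 5.874 hours

Semi-major axis of the transfer orbit: a_t = (44930 + 7542)/2 = 26236 km.
By Kepler's third law the transfer-orbit period is T = 2π√(a_t³/μ), so t = T/2 = 21146 s.
Converting: 21146 s ÷ 3600 s/hour = 5.874 hours.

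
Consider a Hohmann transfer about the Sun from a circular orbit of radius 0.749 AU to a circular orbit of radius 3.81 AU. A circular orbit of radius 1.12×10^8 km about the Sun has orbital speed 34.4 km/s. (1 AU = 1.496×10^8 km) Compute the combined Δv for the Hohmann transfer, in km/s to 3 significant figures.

From the circular-orbit relation v² = μ/r at r = 1.12×10^8 km: μ = v²r = (34.4)² × 1.12×10^8 = 1.32536×10^11 km³/s².
In km: r₁ = 0.749 × 1.496×10^8 = 1.120504×10^8 km; r₂ = 3.81 × 1.496×10^8 = 5.69976×10^8 km.
The Hohmann ellipse has a_t = (r₁ + r₂)/2 = 3.410132×10^8 km.
At r₁ the circular-orbit speed is v₁ = √(μ/r₁) = 34.39 km/s.
On the transfer ellipse at r₁, vis-viva gives v_p = √[μ(2/r₁ − 1/a_t)] = 44.46 km/s.
First burn Δv₁ = |v_p − v₁| = 10.07 km/s.
Circular speed at r₂: v₂ = √(μ/r₂) = 15.249 km/s.
Transfer-orbit speed at r₂: v_a = √[μ(2/r₂ − 1/a_t)] = 8.7410 km/s.
Second burn Δv₂ = |v₂ − v_a| = 6.508 km/s.
Δv = Δv₁ + Δv₂ = 10.07 + 6.508 = 16.58 km/s.

Δv = 16.6 km/s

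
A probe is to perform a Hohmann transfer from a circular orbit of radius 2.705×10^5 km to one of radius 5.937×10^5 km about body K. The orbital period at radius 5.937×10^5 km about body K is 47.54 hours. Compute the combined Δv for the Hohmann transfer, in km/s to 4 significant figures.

Δv = 10.11 km/s

From Kepler's third law T² = 4π²r³/μ at r = 5.937×10^5 km, T = 47.54 hours = 47.54 × 3600 s = 1.71144×10^5 s: μ = 4π²r³/T² = 2.82057×10^8 km³/s².
The Hohmann ellipse has a_t = (r₁ + r₂)/2 = 4.321×10^5 km.
Circular speed at r₁: v₁ = √(μ/r₁) = √(2.82057×10^8/2.705×10^5) = 32.29 km/s.
On the transfer ellipse at r₁, v² = μ(2/r − 1/a) gives v_p = √[μ(2/r₁ − 1/a_t)] = 37.85 km/s.
First burn Δv₁ = |v_p − v₁| = 5.560 km/s.
At r₂, v₂ = √(μ/r₂) = 21.7964 km/s.
Transfer-orbit speed at r₂: v_a = √[μ(2/r₂ − 1/a_t)] = 17.2455 km/s.
Second burn Δv₂ = |v₂ − v_a| = 4.551 km/s.
Δv = Δv₁ + Δv₂ = 5.560 + 4.551 = 10.11 km/s.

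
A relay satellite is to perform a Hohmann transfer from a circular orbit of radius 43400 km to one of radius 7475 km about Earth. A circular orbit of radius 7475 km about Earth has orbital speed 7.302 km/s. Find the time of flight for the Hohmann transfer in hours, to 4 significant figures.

From the circular-orbit relation v² = μ/r at r = 7475 km: μ = v²r = (7.302)² × 7475 = 3.98561×10^5 km³/s².
Semi-major axis of the transfer orbit: a_t = (43400 + 7475)/2 = 25437.5 km.
Transfer time t = π√(a_t³/μ) = π√((25437.5)³ / 3.98561×10^5) = 20190 s.
Converting: 20190 s ÷ 3600 s/hour = 5.608 hours.

t = 5.608 hours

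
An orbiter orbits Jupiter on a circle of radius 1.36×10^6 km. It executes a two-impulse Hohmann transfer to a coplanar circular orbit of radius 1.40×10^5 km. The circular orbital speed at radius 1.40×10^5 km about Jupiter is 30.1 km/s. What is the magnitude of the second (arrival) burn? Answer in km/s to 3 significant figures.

From the circular-orbit relation v² = μ/r at r = 1.40×10^5 km: μ = v²r = (30.1)² × 1.40×10^5 = 1.26841×10^8 km³/s².
Semi-major axis of the transfer orbit: a_t = (1.360×10^6 + 1.400×10^5)/2 = 7.500×10^5 km.
Circular speed at r = 1.400×10^5 km: v_c = √(μ/r) = 30.10 km/s.
Transfer-orbit speed at the same r (vis-viva, a = a_t): v_t = √[μ(2/r − 1/a_t)] = 40.53 km/s.
Δv₂ = |v_t − v_c| = |40.53 − 30.10| = 10.43 km/s.

Δv₂ = 10.4 km/s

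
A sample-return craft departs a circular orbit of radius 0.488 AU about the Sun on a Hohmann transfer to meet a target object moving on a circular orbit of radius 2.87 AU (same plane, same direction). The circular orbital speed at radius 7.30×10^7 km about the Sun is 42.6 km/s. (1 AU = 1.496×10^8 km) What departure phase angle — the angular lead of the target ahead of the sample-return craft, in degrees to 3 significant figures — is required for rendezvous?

From the circular-orbit relation v² = μ/r at r = 7.30×10^7 km: μ = v²r = (42.6)² × 7.30×10^7 = 1.32477×10^11 km³/s².
In km: r₁ = 0.488 × 1.496×10^8 = 7.30048×10^7 km; r₂ = 2.87 × 1.496×10^8 = 4.29352×10^8 km.
Transfer-ellipse semi-major axis a_t = (r₁ + r₂)/2 = (7.30048×10^7 + 4.29352×10^8)/2 = 2.511784×10^8 km.
The half-period of the transfer ellipse is t = π√(a_t³/μ) = 3.436×10^7 s.
Target angular speed ω₂ = √(μ/r₂³) = 4.091×10^-8 rad/s.
Angle swept by the target during transfer: ω₂·t = 1.4057 rad = 80.54°.
Arrival is 180° from departure on the ellipse, so φ = 180° − 80.54° = 99.5°.

φ = 99.5°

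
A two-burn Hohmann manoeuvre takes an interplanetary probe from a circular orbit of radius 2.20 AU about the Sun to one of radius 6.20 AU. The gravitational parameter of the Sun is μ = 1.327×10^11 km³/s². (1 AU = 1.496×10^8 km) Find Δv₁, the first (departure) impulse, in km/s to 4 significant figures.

Δv₁ = 4.317 km/s

In km: r₁ = 2.20 × 1.496×10^8 = 3.2912×10^8 km; r₂ = 6.20 × 1.496×10^8 = 9.2752×10^8 km.
The Hohmann ellipse has a_t = (r₁ + r₂)/2 = 6.2832×10^8 km.
Circular speed at r = 3.2912×10^8 km: v_c = √(μ/r) = 20.080 km/s.
Vis-viva on the transfer ellipse at r = 3.2912×10^8 km gives v_t = √[μ(2/r − 1/a_t)] = 24.397 km/s.
Δv₁ = |v_t − v_c| = |24.397 − 20.080| = 4.317 km/s.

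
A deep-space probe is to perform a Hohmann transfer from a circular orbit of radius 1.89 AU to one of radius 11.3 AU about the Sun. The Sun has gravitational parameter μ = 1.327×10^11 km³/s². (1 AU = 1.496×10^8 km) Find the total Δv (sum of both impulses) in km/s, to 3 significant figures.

Δv = 10.8 km/s

In km: r₁ = 1.89 × 1.496×10^8 = 2.82744×10^8 km; r₂ = 11.3 × 1.496×10^8 = 1.69048×10^9 km.
The Hohmann ellipse has a_t = (r₁ + r₂)/2 = 9.86612×10^8 km.
Circular speed at r₁: v₁ = √(μ/r₁) = √(1.327×10^11/2.82744×10^8) = 21.664 km/s.
On the transfer ellipse at r₁, vis-viva equation gives v_p = √[μ(2/r₁ − 1/a_t)] = 28.358 km/s.
First burn Δv₁ = |v_p − v₁| = 6.694 km/s.
At r₂, v₂ = √(μ/r₂) = 8.860 km/s.
Transfer-orbit speed at r₂: v_a = √[μ(2/r₂ − 1/a_t)] = 4.743 km/s.
Second burn Δv₂ = |v₂ − v_a| = 4.117 km/s.
Total Δv = Δv₁ + Δv₂ = 10.81 km/s.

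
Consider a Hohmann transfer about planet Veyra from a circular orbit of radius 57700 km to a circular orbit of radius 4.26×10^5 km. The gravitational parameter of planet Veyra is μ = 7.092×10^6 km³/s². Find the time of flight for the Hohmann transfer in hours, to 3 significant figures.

Transfer-ellipse semi-major axis a_t = (r₁ + r₂)/2 = (57700 + 4.260×10^5)/2 = 2.4185×10^5 km.
By Kepler's third law the transfer-orbit period is T = 2π√(a_t³/μ), so t = T/2 = 1.403×10^5 s.
Converting: 1.403×10^5 s ÷ 3600 s/hour = 39.0 hours.

t = 39.0 hours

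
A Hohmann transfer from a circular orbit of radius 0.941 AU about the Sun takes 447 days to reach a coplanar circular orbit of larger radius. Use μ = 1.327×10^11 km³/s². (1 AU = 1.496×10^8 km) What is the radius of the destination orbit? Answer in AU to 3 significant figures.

In km: r₁ = 0.941 × 1.496×10^8 = 1.407736×10^8 km.
Transfer time t = 447 days = 3.86208×10^7 s, and t = π√(a_t³/μ).
So a_t = (μ t²/π²)^(1/3) = (1.327×10^11 × (3.86208×10^7)² / π²)^(1/3) = 2.7169×10^8 km.
Since a_t = (r₁ + r₂)/2, r₂ = 2a_t − r₁ = 2×2.7169×10^8 − 1.407736×10^8 = 4.026064×10^8 km.
In AU: r₂ = 4.026064×10^8 / 1.496×10^8 = 2.69 AU.

r₂ = 2.69 AU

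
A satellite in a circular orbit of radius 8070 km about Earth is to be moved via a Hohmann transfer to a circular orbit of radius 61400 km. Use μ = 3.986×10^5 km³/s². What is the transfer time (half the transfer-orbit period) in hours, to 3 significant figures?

The Hohmann ellipse has a_t = (r₁ + r₂)/2 = 34735 km.
By Kepler's third law the transfer-orbit period is T = 2π√(a_t³/μ), so t = T/2 = 32210 s.
Converting: 32210 s ÷ 3600 s/hour = 8.95 hours.

t = 8.95 hours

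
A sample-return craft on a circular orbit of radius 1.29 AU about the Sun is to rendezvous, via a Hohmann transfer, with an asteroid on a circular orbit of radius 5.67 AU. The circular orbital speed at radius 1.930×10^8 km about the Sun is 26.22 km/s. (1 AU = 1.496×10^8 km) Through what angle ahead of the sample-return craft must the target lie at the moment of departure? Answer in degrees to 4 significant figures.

From the circular-orbit relation v² = μ/r at r = 1.930×10^8 km: μ = v²r = (26.22)² × 1.930×10^8 = 1.32685×10^11 km³/s².
In km: r₁ = 1.29 × 1.496×10^8 = 1.92984×10^8 km; r₂ = 5.67 × 1.496×10^8 = 8.48232×10^8 km.
The Hohmann ellipse has a_t = (r₁ + r₂)/2 = 5.20608×10^8 km.
Transfer time t = π√(a_t³/μ) = 1.0245×10^8 s.
The target's mean motion on its circular orbit is ω₂ = √(μ/r₂³) = 1.4745×10^-8 rad/s.
Angle swept by the target during transfer: ω₂·t = 1.5106 rad = 86.55°.
Arrival is 180° from departure on the ellipse, so φ = 180° − 86.55° = 93.45°.

φ = 93.45°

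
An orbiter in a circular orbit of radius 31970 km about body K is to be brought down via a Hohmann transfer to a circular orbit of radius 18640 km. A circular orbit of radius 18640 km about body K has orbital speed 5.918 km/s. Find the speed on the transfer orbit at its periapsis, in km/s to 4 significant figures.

v = 6.652 km/s

From the circular-orbit relation v² = μ/r at r = 18640 km: μ = v²r = (5.918)² × 18640 = 6.52824×10^5 km³/s².
Semi-major axis of the transfer orbit: a_t = (31970 + 18640)/2 = 25305 km.
At periapsis, r = 18640 km.
Applying v² = μ(2/r − 1/a_t): v = 6.652 km/s.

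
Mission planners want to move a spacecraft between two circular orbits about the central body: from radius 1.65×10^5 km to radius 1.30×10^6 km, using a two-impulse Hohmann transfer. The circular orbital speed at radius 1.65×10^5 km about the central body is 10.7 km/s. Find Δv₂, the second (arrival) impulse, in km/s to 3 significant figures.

From the circular-orbit relation v² = μ/r at r = 1.65×10^5 km: μ = v²r = (10.7)² × 1.65×10^5 = 1.88908×10^7 km³/s².
Transfer-ellipse semi-major axis a_t = (r₁ + r₂)/2 = (1.650×10^5 + 1.300×10^6)/2 = 7.325×10^5 km.
On the circular orbit at r = 1.300×10^6 km, v_c = √(μ/r) = 3.812 km/s.
Transfer-orbit speed at the same r (vis-viva, a = a_t): v_t = √[μ(2/r − 1/a_t)] = 1.809 km/s.
Δv₂ = |v_t − v_c| = |1.809 − 3.812| = 2.003 km/s.

Δv₂ = 2.00 km/s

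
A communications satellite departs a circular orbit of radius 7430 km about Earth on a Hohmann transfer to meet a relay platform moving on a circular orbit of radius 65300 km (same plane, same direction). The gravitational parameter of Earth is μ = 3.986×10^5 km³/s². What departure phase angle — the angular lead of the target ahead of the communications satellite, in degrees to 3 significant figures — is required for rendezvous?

φ = 105°

Transfer-ellipse semi-major axis a_t = (r₁ + r₂)/2 = (7430 + 65300)/2 = 36365 km.
Transfer time t = π√(a_t³/μ) = 34507.0 s.
The target's mean motion on its circular orbit is ω₂ = √(μ/r₂³) = 3.78354×10^-5 rad/s.
Angle swept by the target during transfer: ω₂·t = 1.30559 rad = 74.80°.
The communications satellite traverses 180° on the transfer ellipse, so the target must lead by 180° − 74.80° = 105°.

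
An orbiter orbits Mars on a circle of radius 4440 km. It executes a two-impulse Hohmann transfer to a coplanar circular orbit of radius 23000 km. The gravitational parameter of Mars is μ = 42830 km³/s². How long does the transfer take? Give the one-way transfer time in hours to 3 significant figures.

Transfer-ellipse semi-major axis a_t = (r₁ + r₂)/2 = (4440 + 23000)/2 = 13720 km.
Half the transfer-orbit period gives t = π√(a_t³/μ) = 24400 s.
Converting: 24400 s ÷ 3600 s/hour = 6.78 hours.

t = 6.78 hours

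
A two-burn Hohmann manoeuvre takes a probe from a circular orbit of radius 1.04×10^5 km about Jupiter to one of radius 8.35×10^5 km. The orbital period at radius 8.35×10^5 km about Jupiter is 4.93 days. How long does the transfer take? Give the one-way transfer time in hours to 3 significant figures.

From Kepler's third law T² = 4π²r³/μ at r = 8.35×10^5 km, T = 4.93 days = 4.93 × 86400 s = 4.25952×10^5 s: μ = 4π²r³/T² = 1.26677×10^8 km³/s².
The Hohmann ellipse has a_t = (r₁ + r₂)/2 = 4.695×10^5 km.
Half the transfer-orbit period gives t = π√(a_t³/μ) = 89800 s.
Converting: 89800 s ÷ 3600 s/hour = 24.9 hours.

t = 24.9 hours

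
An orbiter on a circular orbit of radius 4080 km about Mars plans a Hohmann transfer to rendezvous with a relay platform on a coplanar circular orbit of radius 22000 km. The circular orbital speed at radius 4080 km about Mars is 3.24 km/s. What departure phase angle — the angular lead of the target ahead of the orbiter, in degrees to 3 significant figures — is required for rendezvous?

From the circular-orbit relation v² = μ/r at r = 4080 km: μ = v²r = (3.24)² × 4080 = 42830.2 km³/s².
Transfer-ellipse semi-major axis a_t = (r₁ + r₂)/2 = (4080 + 22000)/2 = 13040 km.
The half-period of the transfer ellipse is t = π√(a_t³/μ) = 22604 s.
Target angular speed ω₂ = √(μ/r₂³) = 6.3422×10^-5 rad/s.
Angle swept by the target during transfer: ω₂·t = 1.4336 rad = 82.14°.
The orbiter traverses 180° on the transfer ellipse, so the target must lead by 180° − 82.14° = 97.9°.

φ = 97.9°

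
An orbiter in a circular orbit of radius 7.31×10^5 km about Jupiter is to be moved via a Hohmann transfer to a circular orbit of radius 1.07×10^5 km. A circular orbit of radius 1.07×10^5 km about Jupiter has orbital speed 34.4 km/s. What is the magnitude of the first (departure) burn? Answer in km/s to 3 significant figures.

Δv₁ = 6.51 km/s

From the circular-orbit relation v² = μ/r at r = 1.07×10^5 km: μ = v²r = (34.4)² × 1.07×10^5 = 1.26620×10^8 km³/s².
The Hohmann ellipse has a_t = (r₁ + r₂)/2 = 4.190×10^5 km.
Circular speed at r = 7.310×10^5 km: v_c = √(μ/r) = 13.161 km/s.
Vis-viva on the transfer ellipse at r = 7.310×10^5 km gives v_t = √[μ(2/r − 1/a_t)] = 6.6508 km/s.
Δv₁ = |v_t − v_c| = |6.6508 − 13.161| = 6.510 km/s.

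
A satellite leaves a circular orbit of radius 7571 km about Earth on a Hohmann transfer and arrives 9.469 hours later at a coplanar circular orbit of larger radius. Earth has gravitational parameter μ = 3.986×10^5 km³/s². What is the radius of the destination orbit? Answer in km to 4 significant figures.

r₂ = 64570 km

Transfer time t = 9.469 hours = 34088.4 s, and t = π√(a_t³/μ).
So a_t = (μ t²/π²)^(1/3) = (3.986×10^5 × (34088.4)² / π²)^(1/3) = 36070 km.
Since a_t = (r₁ + r₂)/2, r₂ = 2a_t − r₁ = 2×36070 − 7571 = 64569 km.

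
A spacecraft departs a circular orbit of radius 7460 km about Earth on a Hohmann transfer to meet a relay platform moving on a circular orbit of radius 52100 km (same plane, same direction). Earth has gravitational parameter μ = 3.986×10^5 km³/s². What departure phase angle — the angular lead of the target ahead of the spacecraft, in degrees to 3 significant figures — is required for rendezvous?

φ = 102°

The Hohmann ellipse has a_t = (r₁ + r₂)/2 = 29780 km.
Transfer time t = π√(a_t³/μ) = 25572.2 s.
Target angular speed ω₂ = √(μ/r₂³) = 5.30899×10^-5 rad/s.
Angle swept by the target during transfer: ω₂·t = 1.35763 rad = 77.79°.
Arrival is 180° from departure on the ellipse, so φ = 180° − 77.79° = 102°.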